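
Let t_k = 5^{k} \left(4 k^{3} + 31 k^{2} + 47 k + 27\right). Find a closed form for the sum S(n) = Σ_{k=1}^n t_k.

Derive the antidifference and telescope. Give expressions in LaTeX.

S(n) = 5 \cdot 5^{n} n^{3} + 35 \cdot 5^{n} n^{2} + 45 \cdot 5^{n} n + 30 \cdot 5^{n} - 30

r(k) = 5*(4*k**3 + 43*k**2 + 121*k + 109)/(4*k**3 + 31*k**2 + 47*k + 27) after simplifying.
Factor: A=5; B=1; C=k**3 + 31*k**2/4 + 47*k/4 + 27/4.
Need (5)·f(k+1) − (1)·f(k) = k**3 + 31*k**2/4 + 47*k/4 + 27/4.
From deg A=0, deg B=0, deg C=3: d=3.
Match coefficients ⇒ f(k) = (k**3 + 4*k**2 - 2*k + 3)/4.
Certificate R = B(k−1)f/C = (k**3 + 4*k**2 - 2*k + 3)/(4*k**3 + 31*k**2 + 47*k + 27) gives s_k = 5**k*(k**3 + 4*k**2 - 2*k + 3).
Verify: 5**k*(4*k**3 + 31*k**2 + 47*k + 27) matches t_k.
s_(n+1) = 5**(n + 1)*(n**3 + 7*n**2 + 9*n + 6) and s_(1) = 30, so S(n) = 5*5**n*n**3 + 35*5**n*n**2 + 45*5**n*n + 30*5**n - 30.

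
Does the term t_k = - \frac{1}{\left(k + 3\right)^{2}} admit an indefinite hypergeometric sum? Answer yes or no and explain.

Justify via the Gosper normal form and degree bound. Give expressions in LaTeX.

No. Not Gosper-summable.

Step 1: r(k) = (k + 3)**2/(k + 4)**2.
Gosper form: A/B · C(k+1)/C(k) with A=k**2 + 6*k + 9, B=k**2 + 8*k + 16, C=1.
Set up (k**2 + 6*k + 9)·f(k+1) − (k**2 + 6*k + 9)·f(k) − (1) = 0.
d = 0 from the (2,2,0) case.
Write f(k) = c0. Then LHS − RHS = -1, requiring -1 = 0: contradictory. No certificate.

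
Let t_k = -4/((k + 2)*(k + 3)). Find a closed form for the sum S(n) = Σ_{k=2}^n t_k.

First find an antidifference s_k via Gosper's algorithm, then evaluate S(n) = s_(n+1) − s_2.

Step 1: r(k) = (k + 2)/(k + 4).
Normal form (A,B,C) = (k + 2, k + 4, 1).
Set up (k + 2)·f(k+1) − (k + 3)·f(k) − (1) = 0.
deg f ≤ 1 (via 1,1,0).
A polynomial solution: f(k) = k/2.
So s_k = (B(k−1)f/C)·t_k = (k*(k + 3)/2)·t_k = -2*k/(k + 2).
s_(k+1) − s_k = -4/(k**2 + 5*k + 6) = t_k.
Telescope: S(n) = s_(n+1) − s_(2) = 2*(-n - 1)/(n + 3) − (-1) = (1 - n)/(n + 3).

S(n) = (1 - n)/(n + 3)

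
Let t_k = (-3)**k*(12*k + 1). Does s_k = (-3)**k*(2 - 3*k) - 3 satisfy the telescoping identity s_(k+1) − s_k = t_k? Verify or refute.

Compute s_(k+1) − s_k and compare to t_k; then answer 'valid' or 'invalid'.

valid (s_(k+1) − s_k reduces to t_k)

s_(k+1) = 3*(-3)**k*(3*k + 1) - 3
s_(k+1) − s_k = (-3)**k*(12*k + 1)
(s_(k+1) − s_k) − t_k = 0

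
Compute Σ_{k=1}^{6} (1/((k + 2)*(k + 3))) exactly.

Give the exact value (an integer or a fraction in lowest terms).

Σ = 2/9

Step 1: r(k) = (k + 2)/(k + 4).
A = k + 2, B = k + 4, C = 1.
f must satisfy (k + 2)·f(k+1) − (k + 3)·f(k) = 1.
Degrees (1,1,0) ⇒ d ≤ 1.
Solve for f: f(k) = k/2 (degree 1 ≤ 1).
Get s_k = R·t_k = k/(2*(k + 2)) with R(k) = B(k−1)f(k)/C(k) = k*(k + 3)/2.
Verify: 1/(k**2 + 5*k + 6) matches t_k.
Telescoping: Σ = s_(7) − s_(1) = 7/18 − (1/6) = 2/9.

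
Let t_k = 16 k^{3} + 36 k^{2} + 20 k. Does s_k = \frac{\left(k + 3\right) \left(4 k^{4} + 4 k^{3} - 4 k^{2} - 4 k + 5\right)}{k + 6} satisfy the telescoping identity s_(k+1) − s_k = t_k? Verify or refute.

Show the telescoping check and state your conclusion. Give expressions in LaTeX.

Invalid: residual \frac{3 \left(- 12 k^{4} - 128 k^{3} - 240 k^{2} - 124 k + 5\right)}{k^{2} + 13 k + 42} ≠ 0.

s_(k+1) = (4*k**5 + 36*k**4 + 112*k**3 + 144*k**2 + 69*k + 20)/(k + 7)
s_(k+1) − s_k = (16*k**5 + 208*k**4 + 776*k**3 + 1052*k**2 + 468*k + 15)/(k**2 + 13*k + 42)
(s_(k+1) − s_k) − t_k = 3*(-12*k**4 - 128*k**3 - 240*k**2 - 124*k + 5)/(k**2 + 13*k + 42)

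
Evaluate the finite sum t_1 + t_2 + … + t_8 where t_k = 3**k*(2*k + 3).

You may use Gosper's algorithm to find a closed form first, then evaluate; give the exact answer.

r(k) = 3*(2*k + 5)/(2*k + 3) after simplifying.
Factor: A=3; B=1; C=k + 3/2.
f must satisfy (3)·f(k+1) − (1)·f(k) = k + 3/2.
Degrees (0,0,1) ⇒ d ≤ 1.
Coefficient equations give f(k) = k/2.
R(k) = B(k−1)·f(k)/C(k) = k/(2*k + 3); s_k = R·t_k = 3**k*k.
s_(k+1) − s_k = 3**k*(2*k + 3) = t_k.
Evaluate s at k=9 and k=1: 177147 and 3; difference 177144.

Σ = 177144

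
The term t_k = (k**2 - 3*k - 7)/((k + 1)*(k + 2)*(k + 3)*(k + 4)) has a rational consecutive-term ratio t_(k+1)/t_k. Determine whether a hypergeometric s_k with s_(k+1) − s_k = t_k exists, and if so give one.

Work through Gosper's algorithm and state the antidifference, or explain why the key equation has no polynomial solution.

s_k = k*(-k**2 - 9*k - 11)/(3*(k + 1)*(k + 2)*(k + 3))

Step 1: r(k) = (k**3 - 10*k - 9)/(k**3 + 2*k**2 - 22*k - 35).
Factor: A=k + 1; B=k + 5; C=k**2 - 3*k - 7.
Solve (k + 1)·f(k+1) − (k + 4)·f(k) = k**2 - 3*k - 7.
Bound: deg f ≤ 3.
Solving with deg f ≤ 3: f(k) = -k*(k**2 + 9*k + 11)/3.
Certificate R = B(k−1)f/C = -k*(k + 4)*(k**2 + 9*k + 11)/(3*(k**2 - 3*k - 7)) gives s_k = k*(-k**2 - 9*k - 11)/(3*(k + 1)*(k + 2)*(k + 3)).
s_(k+1) − s_k = (k**2 - 3*k - 7)/(k**4 + 10*k**3 + 35*k**2 + 50*k + 24) = t_k.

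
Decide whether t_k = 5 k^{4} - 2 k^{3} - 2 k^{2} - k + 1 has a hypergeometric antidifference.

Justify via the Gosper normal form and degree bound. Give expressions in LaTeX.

r(k) = (5*k**4 + 18*k**3 + 22*k**2 + 9*k + 1)/(5*k**4 - 2*k**3 - 2*k**2 - k + 1) after simplifying.
Take A(k)=1, B(k)=1, C(k)=k**4 - 2*k**3/5 - 2*k**2/5 - k/5 + 1/5.
f must satisfy (1)·f(k+1) − (1)·f(k) = k**4 - 2*k**3/5 - 2*k**2/5 - k/5 + 1/5.
Degrees (0,0,4) ⇒ d ≤ 5.
Coefficient equations give f(k) = k*(k**4 - 3*k**3 + 2*k**2 + 1)/5.
Get s_k = R·t_k = k**5 - 3*k**4 + 2*k**3 + k with R(k) = B(k−1)f(k)/C(k) = k*(k**4 - 3*k**3 + 2*k**2 + 1)/(5*k**4 - 2*k**3 - 2*k**2 - k + 1).
Check: Δs_k = 5*k**4 - 2*k**3 - 2*k**2 - k + 1. ✓

Yes. s_k = k^{5} - 3 k^{4} + 2 k^{3} + k.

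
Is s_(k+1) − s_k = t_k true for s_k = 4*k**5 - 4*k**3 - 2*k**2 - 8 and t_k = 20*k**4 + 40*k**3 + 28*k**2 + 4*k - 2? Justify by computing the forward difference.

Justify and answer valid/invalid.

s_(k+1) = 4*(k + 1)**5 - 4*(k + 1)**3 - 2*(k + 1)**2 - 8
s_(k+1) − s_k = 20*k**4 + 40*k**3 + 28*k**2 + 4*k - 2
(s_(k+1) − s_k) − t_k = 0

Valid — Δs_k = t_k.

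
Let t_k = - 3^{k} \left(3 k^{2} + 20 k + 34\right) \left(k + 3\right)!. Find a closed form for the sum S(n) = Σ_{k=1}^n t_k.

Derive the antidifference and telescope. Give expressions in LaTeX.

The ratio is 3*(3*k**3 + 38*k**2 + 161*k + 228)/(3*k**2 + 20*k + 34).
Take A(k)=3*k + 12, B(k)=1, C(k)=k**2 + 20*k/3 + 34/3.
Solve (3*k + 12)·f(k+1) − (1)·f(k) = k**2 + 20*k/3 + 34/3.
From deg A=1, deg B=0, deg C=2: d=1.
A polynomial solution: f(k) = (k + 2)/3.
Then R = B(k−1)f/C = (k + 2)/(3*k**2 + 20*k + 34), so s_k = R(k)·t_k = -3**k*(k + 2)*factorial(k + 3).
Check: Δs_k = -3**k*(3*k**2 + 20*k + 34)*factorial(k + 3). ✓
Σ_(k=1)^n t_k = s_(n+1) − s_(1) = (-3**(n + 1)*(n + 3)*factorial(n + 4)) − (-216), i.e. -3*3**n*n*factorial(n + 4) - 9*3**n*factorial(n + 4) + 216.

S(n) = - 3 \cdot 3^{n} n \left(n + 4\right)! - 9 \cdot 3^{n} \left(n + 4\right)! + 216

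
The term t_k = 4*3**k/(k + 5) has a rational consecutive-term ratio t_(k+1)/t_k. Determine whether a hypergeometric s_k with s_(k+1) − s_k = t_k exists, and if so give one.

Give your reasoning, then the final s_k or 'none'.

not Gosper-summable; s_k does not exist

t_(k+1)/t_k = 3*(k + 5)/(k + 6).
A = 3*k + 15, B = k + 6, C = 1.
f must satisfy (3*k + 15)·f(k+1) − (k + 5)·f(k) = 1.
From deg A=1, deg B=1, deg C=0: d=-1.
d = -1 < 0 ⇒ no nonzero polynomial f; not summable.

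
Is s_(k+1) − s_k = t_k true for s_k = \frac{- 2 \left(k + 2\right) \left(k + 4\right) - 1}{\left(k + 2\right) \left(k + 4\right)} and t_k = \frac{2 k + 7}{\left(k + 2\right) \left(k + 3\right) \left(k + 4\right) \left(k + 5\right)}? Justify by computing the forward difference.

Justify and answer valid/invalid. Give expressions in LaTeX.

s_(k+1) = (-2*(k + 3)*(k + 5) - 1)/((k + 3)*(k + 5))
s_(k+1) − s_k = (2*k + 7)/(k**4 + 14*k**3 + 71*k**2 + 154*k + 120)
(s_(k+1) − s_k) − t_k = 0

valid (s_(k+1) − s_k reduces to t_k)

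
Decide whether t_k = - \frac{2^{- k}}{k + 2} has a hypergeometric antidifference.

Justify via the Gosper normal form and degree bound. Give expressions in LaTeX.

Ratio r(k) = (k + 2)/(2*(k + 3)).
Normal form (A,B,C) = (k/2 + 1, k + 3, 1).
f must satisfy (k/2 + 1)·f(k+1) − (k + 2)·f(k) = 1.
Degrees (1,1,0) ⇒ d ≤ -1.
deg f ≤ -1 is impossible — no certificate.

No — negative degree bound, so no certificate f.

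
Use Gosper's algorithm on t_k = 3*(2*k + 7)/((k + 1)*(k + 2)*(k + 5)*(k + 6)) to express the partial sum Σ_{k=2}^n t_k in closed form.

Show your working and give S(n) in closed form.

S(n) = (n**2 + 8*n - 9)/(7*(n**2 + 8*n + 12))

t_(k+1)/t_k = (k + 1)*(k + 5)*(2*k + 9)/((k + 3)*(k + 7)*(2*k + 7)).
Gosper form: A/B · C(k+1)/C(k) with A=k + 1, B=k + 7, C=k**3 + 21*k**2/2 + 73*k/2 + 42.
Key eq: (k + 1)·f(k+1) = (k + 6)·f(k) + (k**3 + 21*k**2/2 + 73*k/2 + 42).
Degrees (1,1,3) ⇒ d ≤ 5.
Solve for f: f(k) = k*(k + 2)*(k + 3)*(k + 4)*(k + 6)/10 (degree 5 ≤ 5).
Certificate R = B(k−1)f/C = k*(k + 2)*(k + 6)**2/(5*(2*k + 7)) gives s_k = 3*k*(k + 6)/(5*(k**2 + 6*k + 5)).
Δs = 3*(2*k + 7)/(k**4 + 14*k**3 + 65*k**2 + 112*k + 60), as required.
Σ_(k=2)^n t_k = s_(n+1) − s_(2) = (3*(n**2 + 8*n + 7)/(5*(n**2 + 8*n + 12))) − (16/35), i.e. (n**2 + 8*n - 9)/(7*(n**2 + 8*n + 12)).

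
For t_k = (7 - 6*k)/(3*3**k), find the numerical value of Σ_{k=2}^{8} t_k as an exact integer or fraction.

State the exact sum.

Σ = -8723/19683

The ratio is (6*k - 1)/(3*(6*k - 7)).
Normal form (A,B,C) = (1/3, 1, k - 7/6).
f must satisfy (1/3)·f(k+1) − (1)·f(k) = k - 7/6.
deg f ≤ 1 (via 0,0,1).
Solving with deg f ≤ 1: f(k) = -(3*k - 2)/2.
Get s_k = R·t_k = (3*k - 2)/3**k with R(k) = B(k−1)f(k)/C(k) = -3*(3*k - 2)/(6*k - 7).
s_(k+1) − s_k = (7 - 6*k)/(3*3**k) = t_k.
Sum = s_(9) − s_(2); s_(9) = 25/19683, s_(2) = 4/9 ⇒ -8723/19683.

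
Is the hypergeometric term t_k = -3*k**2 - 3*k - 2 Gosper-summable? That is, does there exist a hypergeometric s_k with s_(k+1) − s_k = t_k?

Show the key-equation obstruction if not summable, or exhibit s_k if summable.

Compute t_(k+1)/t_k: get (3*k**2 + 9*k + 8)/(3*k**2 + 3*k + 2).
Normal form (A,B,C) = (1, 1, k**2 + k + 2/3).
Set up (1)·f(k+1) − (1)·f(k) − (k**2 + k + 2/3) = 0.
deg f ≤ 3 (via 0,0,2).
Match coefficients ⇒ f(k) = k*(k**2 + 1)/3.
Then R = B(k−1)f/C = k*(k**2 + 1)/(3*k**2 + 3*k + 2), so s_k = R(k)·t_k = -k**3 - k.
Verify: k**3 - (k + 1)**3 - 1 matches t_k.

Yes. s_k = -k**3 - k.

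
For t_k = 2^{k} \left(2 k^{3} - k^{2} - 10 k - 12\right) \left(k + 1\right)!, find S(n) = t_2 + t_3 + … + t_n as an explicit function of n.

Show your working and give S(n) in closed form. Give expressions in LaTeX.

S(n) = 2 \cdot 2^{n} n^{4} n! + 2 \cdot 2^{n} n^{3} n! - 14 \cdot 2^{n} n^{2} n! - 26 \cdot 2^{n} n n! - 12 \cdot 2^{n} n! + 96

Step 1: r(k) = 2*(2*k**4 + 9*k**3 + 4*k**2 - 33*k - 42)/(2*k**3 - k**2 - 10*k - 12).
Normal form (A,B,C) = (2*k + 4, 1, k**3 - k**2/2 - 5*k - 6).
Set up (2*k + 4)·f(k+1) − (1)·f(k) − (k**3 - k**2/2 - 5*k - 6) = 0.
d = 2 from the (1,0,3) case.
Match coefficients ⇒ f(k) = k*(k - 4)/2.
Get s_k = R·t_k = 2**k*k*(k - 4)*factorial(k + 1) with R(k) = B(k−1)f(k)/C(k) = k*(k - 4)/(2*k**3 - k**2 - 10*k - 12).
Δs = 2**k*(2*k**3 - k**2 - 10*k - 12)*factorial(k + 1), as required.
Telescope: S(n) = s_(n+1) − s_(2) = 2**(n + 1)*(n - 3)*(n + 1)*factorial(n + 2) − (-96) = 2*2**n*n**4*factorial(n) + 2*2**n*n**3*factorial(n) - 14*2**n*n**2*factorial(n) - 26*2**n*n*factorial(n) - 12*2**n*factorial(n) + 96.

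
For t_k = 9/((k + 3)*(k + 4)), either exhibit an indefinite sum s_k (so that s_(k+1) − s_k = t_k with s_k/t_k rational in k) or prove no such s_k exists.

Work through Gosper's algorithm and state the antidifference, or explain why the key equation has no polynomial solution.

t_(k+1)/t_k = (k + 3)/(k + 5).
A = k + 3, B = k + 5, C = 1.
Key eq: (k + 3)·f(k+1) = (k + 4)·f(k) + (1).
Degrees (1,1,0) ⇒ d ≤ 1.
A polynomial solution: f(k) = k/3.
R(k) = B(k−1)·f(k)/C(k) = k*(k + 4)/3; s_k = R·t_k = 3*k/(k + 3).
Verify: 9/(k**2 + 7*k + 12) matches t_k.

s_k = 3*k/(k + 3)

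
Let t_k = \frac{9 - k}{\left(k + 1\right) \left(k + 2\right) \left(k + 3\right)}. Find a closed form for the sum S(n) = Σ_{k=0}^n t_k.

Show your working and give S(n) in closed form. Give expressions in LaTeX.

S(n) = \frac{2 n^{2} + 11 n + 9}{n^{2} + 5 n + 6}

Ratio r(k) = (k - 8)*(k + 1)/((k - 9)*(k + 4)).
Factor: A=k + 1; B=k + 4; C=k - 9.
Set up (k + 1)·f(k+1) − (k + 3)·f(k) − (k - 9) = 0.
deg f ≤ 2 (via 1,1,1).
Match coefficients ⇒ f(k) = -k*(2*k + 7).
Get s_k = R·t_k = k*(2*k + 7)/((k + 1)*(k + 2)) with R(k) = B(k−1)f(k)/C(k) = -k*(k + 3)*(2*k + 7)/(k - 9).
Check: Δs_k = (9 - k)/(k**3 + 6*k**2 + 11*k + 6). ✓
Telescope: S(n) = s_(n+1) − s_(0) = (2*n**2 + 11*n + 9)/(n**2 + 5*n + 6) − (0) = (2*n**2 + 11*n + 9)/(n**2 + 5*n + 6).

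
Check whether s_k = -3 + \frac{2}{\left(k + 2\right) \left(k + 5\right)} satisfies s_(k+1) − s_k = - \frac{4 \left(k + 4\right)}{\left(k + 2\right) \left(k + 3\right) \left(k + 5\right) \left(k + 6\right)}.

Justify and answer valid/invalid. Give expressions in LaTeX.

Valid — Δs_k = t_k.

s_(k+1) = -3 + 2/((k + 3)*(k + 6))
s_(k+1) − s_k = 4*(-k - 4)/(k**4 + 16*k**3 + 91*k**2 + 216*k + 180)
(s_(k+1) − s_k) − t_k = 0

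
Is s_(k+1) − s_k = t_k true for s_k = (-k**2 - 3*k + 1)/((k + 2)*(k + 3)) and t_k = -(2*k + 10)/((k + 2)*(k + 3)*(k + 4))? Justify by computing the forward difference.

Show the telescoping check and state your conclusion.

s_(k+1) = (-3*k - (k + 1)**2 - 2)/((k + 3)*(k + 4))
s_(k+1) − s_k = 2*(-k - 5)/(k**3 + 9*k**2 + 26*k + 24)
(s_(k+1) − s_k) − t_k = 0

valid; difference matches t_k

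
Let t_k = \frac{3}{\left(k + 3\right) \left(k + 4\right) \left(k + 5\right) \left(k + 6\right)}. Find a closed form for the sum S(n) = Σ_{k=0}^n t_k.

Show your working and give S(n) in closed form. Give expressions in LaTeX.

t_(k+1)/t_k = (k + 3)/(k + 7).
Take A(k)=k + 3, B(k)=k + 7, C(k)=1.
f must satisfy (k + 3)·f(k+1) − (k + 6)·f(k) = 1.
Bound: deg f ≤ 3.
A polynomial solution: f(k) = k*(k**2 + 12*k + 47)/180.
Then R = B(k−1)f/C = k*(k + 6)*(k**2 + 12*k + 47)/180, so s_k = R(k)·t_k = k*(k**2 + 12*k + 47)/(60*(k + 3)*(k + 4)*(k + 5)).
Check: Δs_k = 3/(k**4 + 18*k**3 + 119*k**2 + 342*k + 360). ✓
Telescope: S(n) = s_(n+1) − s_(0) = (n**3 + 15*n**2 + 74*n + 60)/(60*(n**3 + 15*n**2 + 74*n + 120)) − (0) = (n**3 + 15*n**2 + 74*n + 60)/(60*(n**3 + 15*n**2 + 74*n + 120)).

S(n) = \frac{n^{3} + 15 n^{2} + 74 n + 60}{60 \left(n^{3} + 15 n^{2} + 74 n + 120\right)}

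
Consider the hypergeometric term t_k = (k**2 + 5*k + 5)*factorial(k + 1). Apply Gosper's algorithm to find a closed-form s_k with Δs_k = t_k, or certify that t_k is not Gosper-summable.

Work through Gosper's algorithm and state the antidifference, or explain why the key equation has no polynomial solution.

s_k = (k + 3)*factorial(k + 1)

Compute t_(k+1)/t_k: get (k + 2)*(5*k + (k + 1)**2 + 10)/(k**2 + 5*k + 5).
So A=k + 2 and B=1, with C=k**2 + 5*k + 5.
Need (k + 2)·f(k+1) − (1)·f(k) = k**2 + 5*k + 5.
Bound: deg f ≤ 1.
Match coefficients ⇒ f(k) = k + 3.
Get s_k = R·t_k = (k + 3)*factorial(k + 1) with R(k) = B(k−1)f(k)/C(k) = (k + 3)/(k**2 + 5*k + 5).
Δs = (k**2 + 5*k + 5)*factorial(k + 1), as required.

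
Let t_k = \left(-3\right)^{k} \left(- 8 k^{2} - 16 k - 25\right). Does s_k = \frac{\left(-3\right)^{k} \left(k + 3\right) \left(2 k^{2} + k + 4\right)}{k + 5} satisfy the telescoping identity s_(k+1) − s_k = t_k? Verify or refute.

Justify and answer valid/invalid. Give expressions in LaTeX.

s_(k+1) = (-3)**(k + 1)*(k + 4)*(k + 2*(k + 1)**2 + 5)/(k + 6)
s_(k+1) − s_k = (-3)**k*(-8*k**4 - 88*k**3 - 325*k**2 - 543*k - 492)/(k**2 + 11*k + 30)
(s_(k+1) − s_k) − t_k = (-3)**k*(16*k**3 + 116*k**2 + 212*k + 258)/(k**2 + 11*k + 30)

Invalid: residual \frac{\left(-3\right)^{k} \left(16 k^{3} + 116 k^{2} + 212 k + 258\right)}{k^{2} + 11 k + 30} ≠ 0.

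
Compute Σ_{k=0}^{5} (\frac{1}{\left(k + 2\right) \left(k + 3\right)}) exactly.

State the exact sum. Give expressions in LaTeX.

Step 1: r(k) = (k + 2)/(k + 4).
So A=k + 2 and B=k + 4, with C=1.
Need (k + 2)·f(k+1) − (k + 3)·f(k) = 1.
d = 1 from the (1,1,0) case.
Solving with deg f ≤ 1: f(k) = k/2.
Certificate R = B(k−1)f/C = k*(k + 3)/2 gives s_k = k/(2*(k + 2)).
Check: Δs_k = 1/(k**2 + 5*k + 6). ✓
Σ_(k=0)^(5) t_k = s_(6) − s_(0) = 3/8 − (0) = 3/8.

Σ = 3/8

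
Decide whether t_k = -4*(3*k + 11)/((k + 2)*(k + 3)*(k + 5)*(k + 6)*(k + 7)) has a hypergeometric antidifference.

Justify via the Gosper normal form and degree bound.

Ratio r(k) = (k + 2)*(k + 5)*(3*k + 14)/((k + 4)*(k + 8)*(3*k + 11)).
Take A(k)=k + 2, B(k)=k + 8, C(k)=k**2 + 23*k/3 + 44/3.
Need (k + 2)·f(k+1) − (k + 7)·f(k) = k**2 + 23*k/3 + 44/3.
d = 5 from the (1,1,2) case.
Match coefficients ⇒ f(k) = k*(k + 3)*(k + 4)*(k**2 + 13*k + 52)/180.
Then R = B(k−1)f/C = k*(k + 3)*(k + 7)*(k**2 + 13*k + 52)/(60*(3*k + 11)), so s_k = R(k)·t_k = k*(-k**2 - 13*k - 52)/(15*(k**3 + 13*k**2 + 52*k + 60)).
Verify: 4*(-3*k - 11)/(k**5 + 23*k**4 + 203*k**3 + 853*k**2 + 1692*k + 1260) matches t_k.

Yes. s_k = k*(-k**2 - 13*k - 52)/(15*(k**3 + 13*k**2 + 52*k + 60)).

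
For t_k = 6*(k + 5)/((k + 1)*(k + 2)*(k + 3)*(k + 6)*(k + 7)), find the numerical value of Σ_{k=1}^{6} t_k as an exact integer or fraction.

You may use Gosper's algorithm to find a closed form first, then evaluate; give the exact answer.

Σ = 149/3276

r(k) = (k + 1)*(k + 6)**2/((k + 4)*(k + 5)*(k + 8)) after simplifying.
Take A(k)=k + 1, B(k)=k + 8, C(k)=k**3 + 14*k**2 + 65*k + 100.
Set up (k + 1)·f(k+1) − (k + 7)·f(k) − (k**3 + 14*k**2 + 65*k + 100) = 0.
d = 6 from the (1,1,3) case.
Coefficient equations give f(k) = k*(k + 3)*(k + 4)**2*(k + 5)**2/36.
Then R = B(k−1)f/C = k*(k + 3)*(k + 4)*(k + 7)/36, so s_k = R(k)·t_k = k*(k**2 + 9*k + 20)/(6*(k**3 + 9*k**2 + 20*k + 12)).
Verify: 6*(k + 5)/(k**5 + 19*k**4 + 131*k**3 + 401*k**2 + 540*k + 252) matches t_k.
Telescoping: Σ = s_(7) − s_(1) = 77/468 − (5/42) = 149/3276.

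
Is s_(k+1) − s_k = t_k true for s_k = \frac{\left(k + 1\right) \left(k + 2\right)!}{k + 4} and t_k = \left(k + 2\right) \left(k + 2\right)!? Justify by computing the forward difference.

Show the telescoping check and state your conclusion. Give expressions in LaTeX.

Invalid: residual - \frac{3 \left(k^{2} + 6 k + 7\right) \left(k + 2\right)!}{\left(k + 4\right) \left(k + 5\right)} ≠ 0.

s_(k+1) = (k + 2)*factorial(k + 3)/(k + 5)
s_(k+1) − s_k = (k**3 + 8*k**2 + 20*k + 19)*factorial(k + 2)/((k + 4)*(k + 5))
(s_(k+1) − s_k) − t_k = -3*(k**2 + 6*k + 7)*factorial(k + 2)/((k + 4)*(k + 5))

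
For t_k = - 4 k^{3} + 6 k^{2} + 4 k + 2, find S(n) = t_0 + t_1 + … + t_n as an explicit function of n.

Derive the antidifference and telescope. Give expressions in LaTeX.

S(n) = - n^{4} + 4 n^{2} + 5 n + 2

t_(k+1)/t_k = (2*k**3 + 3*k**2 - 2*k - 4)/(2*k**3 - 3*k**2 - 2*k - 1).
Take A(k)=1, B(k)=1, C(k)=k**3 - 3*k**2/2 - k - 1/2.
Need (1)·f(k+1) − (1)·f(k) = k**3 - 3*k**2/2 - k - 1/2.
Bound: deg f ≤ 4.
Solving with deg f ≤ 4: f(k) = k*(k**3 - 4*k**2 + 2*k - 1)/4.
So s_k = (B(k−1)f/C)·t_k = (k*(k**3 - 4*k**2 + 2*k - 1)/(2*(2*k**3 - 3*k**2 - 2*k - 1)))·t_k = k*(-k**3 + 4*k**2 - 2*k + 1).
Check: Δs_k = -4*k**3 + 6*k**2 + 4*k + 2. ✓
Evaluate: s_(n+1) = -n**4 + 4*n**2 + 5*n + 2; subtract s_(0) = 0 ⇒ S(n) = -n**4 + 4*n**2 + 5*n + 2.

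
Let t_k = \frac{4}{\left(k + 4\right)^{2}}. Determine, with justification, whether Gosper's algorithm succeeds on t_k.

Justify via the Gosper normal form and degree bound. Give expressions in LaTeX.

t_(k+1)/t_k = (k + 4)**2/(k + 5)**2.
So A=k**2 + 8*k + 16 and B=k**2 + 10*k + 25, with C=1.
f must satisfy (k**2 + 8*k + 16)·f(k+1) − (k**2 + 8*k + 16)·f(k) = 1.
From deg A=2, deg B=2, deg C=0: d=0.
f = c0 ⇒ A·f(k+1) − B(k−1)·f(k) − C = -1. The system {-1 = 0} is inconsistent; no antidifference.

No — t_k has no hypergeometric antidifference.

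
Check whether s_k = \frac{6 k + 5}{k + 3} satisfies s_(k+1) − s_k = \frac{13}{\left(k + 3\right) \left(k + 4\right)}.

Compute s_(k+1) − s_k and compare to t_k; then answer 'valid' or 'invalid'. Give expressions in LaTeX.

s_(k+1) = (6*k + 11)/(k + 4)
s_(k+1) − s_k = 13/(k**2 + 7*k + 12)
(s_(k+1) − s_k) − t_k = 0

valid; difference matches t_k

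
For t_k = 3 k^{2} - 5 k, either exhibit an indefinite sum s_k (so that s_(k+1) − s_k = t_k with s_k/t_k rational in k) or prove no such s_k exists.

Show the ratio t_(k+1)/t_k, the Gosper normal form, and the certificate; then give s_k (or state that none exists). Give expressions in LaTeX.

Step 1: r(k) = (3*k**2 + k - 2)/(k*(3*k - 5)).
Factor: A=1; B=1; C=k**2 - 5*k/3.
Need (1)·f(k+1) − (1)·f(k) = k**2 - 5*k/3.
d = 3 from the (0,0,2) case.
Match coefficients ⇒ f(k) = k*(k - 3)*(k - 1)/3.
So s_k = (B(k−1)f/C)·t_k = ((k - 3)*(k - 1)/(3*k - 5))·t_k = k*(k**2 - 4*k + 3).
s_(k+1) − s_k = k*(3*k - 5) = t_k.

s_k = k \left(k^{2} - 4 k + 3\right)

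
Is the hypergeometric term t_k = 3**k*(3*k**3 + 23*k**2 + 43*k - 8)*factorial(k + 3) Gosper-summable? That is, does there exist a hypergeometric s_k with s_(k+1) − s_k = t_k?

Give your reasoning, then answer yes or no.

Compute t_(k+1)/t_k: get 3*(3*k**4 + 44*k**3 + 226*k**2 + 453*k + 244)/(3*k**3 + 23*k**2 + 43*k - 8).
A = 3*k + 12, B = 1, C = k**3 + 23*k**2/3 + 43*k/3 - 8/3.
Need (3*k + 12)·f(k+1) − (1)·f(k) = k**3 + 23*k**2/3 + 43*k/3 - 8/3.
d = 2 from the (1,0,3) case.
Solving with deg f ≤ 2: f(k) = (k**2 + 2*k - 4)/3.
R(k) = B(k−1)·f(k)/C(k) = (k**2 + 2*k - 4)/(3*k**3 + 23*k**2 + 43*k - 8); s_k = R·t_k = 3**k*(k**2 + 2*k - 4)*factorial(k + 3).
Check: Δs_k = 3**k*(3*k**3 + 23*k**2 + 43*k - 8)*factorial(k + 3). ✓

Yes. s_k = 3**k*(k**2 + 2*k - 4)*factorial(k + 3).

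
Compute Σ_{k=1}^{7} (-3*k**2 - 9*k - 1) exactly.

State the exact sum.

Step 1: r(k) = (3*k**2 + 15*k + 13)/(3*k**2 + 9*k + 1).
So A=1 and B=1, with C=k**2 + 3*k + 1/3.
f must satisfy (1)·f(k+1) − (1)·f(k) = k**2 + 3*k + 1/3.
Degrees (0,0,2) ⇒ d ≤ 3.
A polynomial solution: f(k) = k*(k**2 + 3*k - 3)/3.
Certificate R = B(k−1)f/C = k*(k**2 + 3*k - 3)/(3*k**2 + 9*k + 1) gives s_k = k*(-k**2 - 3*k + 3).
Check: Δs_k = -3*k**2 - 9*k - 1. ✓
Evaluate s at k=8 and k=1: -680 and -1; difference -679.

Σ = -679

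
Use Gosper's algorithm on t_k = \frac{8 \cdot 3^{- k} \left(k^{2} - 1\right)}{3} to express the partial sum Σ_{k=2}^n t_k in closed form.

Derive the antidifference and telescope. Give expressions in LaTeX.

S(n) = 4 \cdot 3^{- n - 1} \left(2 \cdot 3^{n} - n^{2} - 3 n - 2\right)

Compute t_(k+1)/t_k: get k*(k + 2)/(3*(k**2 - 1)).
Normal form (A,B,C) = (1/3, 1, k**2 - 1).
Need (1/3)·f(k+1) − (1)·f(k) = k**2 - 1.
From deg A=0, deg B=0, deg C=2: d=2.
A polynomial solution: f(k) = -3*k*(k + 1)/2.
R(k) = B(k−1)·f(k)/C(k) = -3*k/(2*(k - 1)); s_k = R·t_k = 4*k*(-k - 1)/3**k.
s_(k+1) − s_k = 8*(k**2 - 1)/(3*3**k) = t_k.
Evaluate: s_(n+1) = 4*3**(-n - 1)*(-n**2 - 3*n - 2); subtract s_(2) = -8/3 ⇒ S(n) = 4*3**(-n - 1)*(2*3**n - n**2 - 3*n - 2).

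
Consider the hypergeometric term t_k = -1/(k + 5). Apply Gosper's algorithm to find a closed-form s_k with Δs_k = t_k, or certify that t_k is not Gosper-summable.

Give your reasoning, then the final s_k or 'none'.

r(k) = (k + 5)/(k + 6) after simplifying.
Gosper form: A/B · C(k+1)/C(k) with A=k + 5, B=k + 6, C=1.
f must satisfy (k + 5)·f(k+1) − (k + 5)·f(k) = 1.
d = 0 from the (1,1,0) case.
Generic f = c0 gives residual -1; -1 = 0 cannot hold, so t_k is not Gosper-summable.

none — t_k is not Gosper-summable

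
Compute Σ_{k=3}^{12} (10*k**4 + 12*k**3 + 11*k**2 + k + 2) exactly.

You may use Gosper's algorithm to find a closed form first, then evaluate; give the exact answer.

t_(k+1)/t_k = (10*k**4 + 52*k**3 + 107*k**2 + 99*k + 36)/(10*k**4 + 12*k**3 + 11*k**2 + k + 2).
Factor: A=1; B=1; C=k**4 + 6*k**3/5 + 11*k**2/10 + k/10 + 1/5.
Key eq: (1)·f(k+1) = (1)·f(k) + (k**4 + 6*k**3/5 + 11*k**2/10 + k/10 + 1/5).
Degrees (0,0,4) ⇒ d ≤ 5.
Match coefficients ⇒ f(k) = k*(2*k**4 - 2*k**3 + k**2 - 2*k + 3)/10.
Certificate R = B(k−1)f/C = k*(2*k**4 - 2*k**3 + k**2 - 2*k + 3)/(10*k**4 + 12*k**3 + 11*k**2 + k + 2) gives s_k = k*(2*k**4 - 2*k**3 + k**2 - 2*k + 3).
Check: Δs_k = 10*k**4 + 12*k**3 + 11*k**2 + k + 2. ✓
Σ_(k=3)^(12) t_k = s_(13) − s_(3) = 687362 − (342) = 687020.

Σ = 687020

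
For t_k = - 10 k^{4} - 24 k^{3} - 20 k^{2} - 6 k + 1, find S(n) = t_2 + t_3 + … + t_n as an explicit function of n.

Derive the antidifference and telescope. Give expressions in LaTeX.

S(n) = - 2 n^{5} - 11 n^{4} - 22 n^{3} - 19 n^{2} - 5 n + 59

Compute t_(k+1)/t_k: get (10*k**4 + 64*k**3 + 152*k**2 + 158*k + 59)/(10*k**4 + 24*k**3 + 20*k**2 + 6*k - 1).
Gosper form: A/B · C(k+1)/C(k) with A=1, B=1, C=k**4 + 12*k**3/5 + 2*k**2 + 3*k/5 - 1/10.
Need (1)·f(k+1) − (1)·f(k) = k**4 + 12*k**3/5 + 2*k**2 + 3*k/5 - 1/10.
deg f ≤ 5 (via 0,0,4).
Solving with deg f ≤ 5: f(k) = k*(2*k**4 + k**3 - 2*k**2 - k - 1)/10.
Certificate R = B(k−1)f/C = k*(2*k**4 + k**3 - 2*k**2 - k - 1)/(10*k**4 + 24*k**3 + 20*k**2 + 6*k - 1) gives s_k = k*(-2*k**4 - k**3 + 2*k**2 + k + 1).
s_(k+1) − s_k = -10*k**4 - 24*k**3 - 20*k**2 - 6*k + 1 = t_k.
Telescope: S(n) = s_(n+1) − s_(2) = -2*n**5 - 11*n**4 - 22*n**3 - 19*n**2 - 5*n + 1 − (-58) = -2*n**5 - 11*n**4 - 22*n**3 - 19*n**2 - 5*n + 59.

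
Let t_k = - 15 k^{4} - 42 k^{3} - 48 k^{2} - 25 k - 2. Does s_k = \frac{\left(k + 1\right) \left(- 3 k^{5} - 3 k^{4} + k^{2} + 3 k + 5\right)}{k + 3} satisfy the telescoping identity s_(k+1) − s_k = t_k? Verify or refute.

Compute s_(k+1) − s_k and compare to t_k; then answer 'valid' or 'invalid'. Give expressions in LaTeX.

s_(k+1) = (k + 2)*(3*k - 3*(k + 1)**5 - 3*(k + 1)**4 + (k + 1)**2 + 8)/(k + 4)
s_(k+1) − s_k = (-15*k**6 - 123*k**5 - 354*k**4 - 517*k**3 - 413*k**2 - 154*k - 2)/(k**2 + 7*k + 12)
(s_(k+1) − s_k) − t_k = 2*(12*k**5 + 84*k**4 + 174*k**3 + 170*k**2 + 80*k + 11)/(k**2 + 7*k + 12)

Invalid: residual \frac{2 \left(12 k^{5} + 84 k^{4} + 174 k^{3} + 170 k^{2} + 80 k + 11\right)}{k^{2} + 7 k + 12} ≠ 0.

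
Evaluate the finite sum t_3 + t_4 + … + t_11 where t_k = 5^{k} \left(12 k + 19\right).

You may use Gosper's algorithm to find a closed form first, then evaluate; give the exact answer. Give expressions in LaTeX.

Σ = 9033201875

Compute t_(k+1)/t_k: get 5*(12*k + 31)/(12*k + 19).
Gosper form: A/B · C(k+1)/C(k) with A=5, B=1, C=k + 19/12.
Need (5)·f(k+1) − (1)·f(k) = k + 19/12.
d = 1 from the (0,0,1) case.
Solving with deg f ≤ 1: f(k) = (3*k + 1)/12.
Get s_k = R·t_k = 5**k*(3*k + 1) with R(k) = B(k−1)f(k)/C(k) = (3*k + 1)/(12*k + 19).
Verify: 5**k*(12*k + 19) matches t_k.
Σ_(k=3)^(11) t_k = s_(12) − s_(3) = 9033203125 − (1250) = 9033201875.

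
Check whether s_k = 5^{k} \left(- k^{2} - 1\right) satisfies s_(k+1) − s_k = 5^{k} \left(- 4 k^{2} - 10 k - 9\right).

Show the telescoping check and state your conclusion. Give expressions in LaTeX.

valid; difference matches t_k

s_(k+1) = 5**(k + 1)*(-(k + 1)**2 - 1)
s_(k+1) − s_k = 5**k*(k**2 - 5*(k + 1)**2 - 4)
(s_(k+1) − s_k) − t_k = 0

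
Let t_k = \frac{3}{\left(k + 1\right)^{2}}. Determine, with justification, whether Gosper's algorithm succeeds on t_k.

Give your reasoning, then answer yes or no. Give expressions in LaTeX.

No. Not Gosper-summable.

Ratio r(k) = (k + 1)**2/(k + 2)**2.
A = k**2 + 2*k + 1, B = k**2 + 4*k + 4, C = 1.
Need (k**2 + 2*k + 1)·f(k+1) − (k**2 + 2*k + 1)·f(k) = 1.
Bound: deg f ≤ 0.
Write f(k) = c0. Then LHS − RHS = -1, requiring -1 = 0: contradictory. No certificate.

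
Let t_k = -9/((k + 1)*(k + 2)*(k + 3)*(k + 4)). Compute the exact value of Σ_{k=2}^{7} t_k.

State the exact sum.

r(k) = (k + 1)/(k + 5) after simplifying.
A = k + 1, B = k + 5, C = 1.
Key eq: (k + 1)·f(k+1) = (k + 4)·f(k) + (1).
d = 3 from the (1,1,0) case.
Solve for f: f(k) = k*(k**2 + 6*k + 11)/18 (degree 3 ≤ 3).
R(k) = B(k−1)·f(k)/C(k) = k*(k + 4)*(k**2 + 6*k + 11)/18; s_k = R·t_k = k*(-k**2 - 6*k - 11)/(2*(k + 1)*(k + 2)*(k + 3)).
Verify: -9/(k**4 + 10*k**3 + 35*k**2 + 50*k + 24) matches t_k.
Telescoping: Σ = s_(8) − s_(2) = -82/165 − (-9/20) = -31/660.

Σ = -31/660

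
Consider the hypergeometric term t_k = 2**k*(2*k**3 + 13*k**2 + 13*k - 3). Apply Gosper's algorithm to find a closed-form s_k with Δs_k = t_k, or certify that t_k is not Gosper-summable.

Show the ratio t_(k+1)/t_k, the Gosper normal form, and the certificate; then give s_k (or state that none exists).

Compute t_(k+1)/t_k: get 2*(2*k**3 + 19*k**2 + 45*k + 25)/(2*k**3 + 13*k**2 + 13*k - 3).
So A=2 and B=1, with C=k**3 + 13*k**2/2 + 13*k/2 - 3/2.
f must satisfy (2)·f(k+1) − (1)·f(k) = k**3 + 13*k**2/2 + 13*k/2 - 3/2.
Degrees (0,0,3) ⇒ d ≤ 3.
Solve for f: f(k) = (2*k**3 + k**2 - 3*k - 3)/2 (degree 3 ≤ 3).
Then R = B(k−1)f/C = (2*k**3 + k**2 - 3*k - 3)/((2*k + 3)*(k**2 + 5*k - 1)), so s_k = R(k)·t_k = 2**k*(2*k**3 + k**2 - 3*k - 3).
Δs = 2**k*(2*k**3 + 13*k**2 + 13*k - 3), as required.

s_k = 2**k*(2*k**3 + k**2 - 3*k - 3)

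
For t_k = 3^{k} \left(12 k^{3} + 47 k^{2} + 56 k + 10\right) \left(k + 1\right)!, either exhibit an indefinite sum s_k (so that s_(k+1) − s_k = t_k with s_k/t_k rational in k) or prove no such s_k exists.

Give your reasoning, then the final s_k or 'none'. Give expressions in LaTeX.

s_k = 3^{k} \left(4 k^{2} + k - 4\right) \left(k + 1\right)!

r(k) = 3*(12*k**4 + 107*k**3 + 352*k**2 + 497*k + 250)/(12*k**3 + 47*k**2 + 56*k + 10) after simplifying.
Factor: A=3*k + 6; B=1; C=k**3 + 47*k**2/12 + 14*k/3 + 5/6.
f must satisfy (3*k + 6)·f(k+1) − (1)·f(k) = k**3 + 47*k**2/12 + 14*k/3 + 5/6.
deg f ≤ 2 (via 1,0,3).
Solve for f: f(k) = (4*k**2 + k - 4)/12 (degree 2 ≤ 2).
So s_k = (B(k−1)f/C)·t_k = ((4*k**2 + k - 4)/(12*k**3 + 47*k**2 + 56*k + 10))·t_k = 3**k*(4*k**2 + k - 4)*factorial(k + 1).
Verify: 3**k*(12*k**3 + 47*k**2 + 56*k + 10)*factorial(k + 1) matches t_k.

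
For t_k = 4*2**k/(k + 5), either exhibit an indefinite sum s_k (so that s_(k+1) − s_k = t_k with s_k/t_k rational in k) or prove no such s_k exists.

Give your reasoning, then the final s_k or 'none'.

not Gosper-summable; s_k does not exist

Compute t_(k+1)/t_k: get 2*(k + 5)/(k + 6).
So A=2*k + 10 and B=k + 6, with C=1.
f must satisfy (2*k + 10)·f(k+1) − (k + 5)·f(k) = 1.
deg f ≤ -1 (via 1,1,0).
Bound -1 < 0, so the key equation has no polynomial solution.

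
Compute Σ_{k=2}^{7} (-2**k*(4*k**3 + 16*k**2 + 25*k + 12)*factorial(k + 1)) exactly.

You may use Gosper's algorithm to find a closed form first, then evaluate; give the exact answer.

r(k) = 2*(4*k**4 + 36*k**3 + 125*k**2 + 195*k + 114)/(4*k**3 + 16*k**2 + 25*k + 12) after simplifying.
Factor: A=2*k + 4; B=1; C=k**3 + 4*k**2 + 25*k/4 + 3.
Need (2*k + 4)·f(k+1) − (1)·f(k) = k**3 + 4*k**2 + 25*k/4 + 3.
Degrees (1,0,3) ⇒ d ≤ 2.
A polynomial solution: f(k) = k*(2*k + 1)/4.
R(k) = B(k−1)·f(k)/C(k) = k*(2*k + 1)/(4*k**3 + 16*k**2 + 25*k + 12); s_k = R·t_k = -2**k*k*(2*k + 1)*factorial(k + 1).
s_(k+1) − s_k = -2**k*(4*k**3 + 16*k**2 + 25*k + 12)*factorial(k + 1) = t_k.
Sum = s_(8) − s_(2); s_(8) = -12634030080, s_(2) = -240 ⇒ -12634029840.

Σ = -12634029840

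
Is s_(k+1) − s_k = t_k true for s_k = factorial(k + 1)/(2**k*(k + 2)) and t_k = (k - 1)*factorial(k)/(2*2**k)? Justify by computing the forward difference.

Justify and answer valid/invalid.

s_(k+1) = factorial(k + 2)/(2*2**k*(k + 3))
s_(k+1) − s_k = (k**2 + 2*k - 2)*factorial(k + 1)/(2*2**k*(k + 2)*(k + 3))
(s_(k+1) − s_k) − t_k = -(k**2 + k - 4)*factorial(k)/(2*2**k*(k + 2)*(k + 3))

Invalid: residual -(k**2 + k - 4)*factorial(k)/(2*2**k*(k + 2)*(k + 3)) ≠ 0.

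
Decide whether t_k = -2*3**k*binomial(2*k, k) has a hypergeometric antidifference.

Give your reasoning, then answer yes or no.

Compute t_(k+1)/t_k: get 6*(2*k + 1)/(k + 1).
A = 12*k + 6, B = k + 1, C = 1.
Solve (12*k + 6)·f(k+1) − (k)·f(k) = 1.
d = -1 from the (1,1,0) case.
deg f ≤ -1 is impossible — no certificate.

No — t_k has no hypergeometric antidifference.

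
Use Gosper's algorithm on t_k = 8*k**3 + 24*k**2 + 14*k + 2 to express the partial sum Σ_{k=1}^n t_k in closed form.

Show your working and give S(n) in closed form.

S(n) = n*(2*n**3 + 12*n**2 + 21*n + 13)

Ratio r(k) = (4*k**3 + 24*k**2 + 43*k + 24)/(4*k**3 + 12*k**2 + 7*k + 1).
Take A(k)=1, B(k)=1, C(k)=k**3 + 3*k**2 + 7*k/4 + 1/4.
Need (1)·f(k+1) − (1)·f(k) = k**3 + 3*k**2 + 7*k/4 + 1/4.
deg f ≤ 4 (via 0,0,3).
Match coefficients ⇒ f(k) = k*(2*k**3 + 4*k**2 - 3*k - 1)/8.
Get s_k = R·t_k = k*(2*k**3 + 4*k**2 - 3*k - 1) with R(k) = B(k−1)f(k)/C(k) = k*(2*k**3 + 4*k**2 - 3*k - 1)/(2*(2*k + 1)*(2*k**2 + 5*k + 1)).
s_(k+1) − s_k = 8*k**3 + 24*k**2 + 14*k + 2 = t_k.
Evaluate: s_(n+1) = 2*n**4 + 12*n**3 + 21*n**2 + 13*n + 2; subtract s_(1) = 2 ⇒ S(n) = n*(2*n**3 + 12*n**2 + 21*n + 13).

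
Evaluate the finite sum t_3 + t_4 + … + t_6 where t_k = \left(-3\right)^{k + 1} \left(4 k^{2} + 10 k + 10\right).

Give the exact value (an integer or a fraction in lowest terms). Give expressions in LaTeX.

Step 1: r(k) = 3*(-2*k**2 - 9*k - 12)/(2*k**2 + 5*k + 5).
A = -3, B = 1, C = k**2 + 5*k/2 + 5/2.
Set up (-3)·f(k+1) − (1)·f(k) − (k**2 + 5*k/2 + 5/2) = 0.
Bound: deg f ≤ 2.
Solving with deg f ≤ 2: f(k) = -(k**2 + k + 1)/4.
R(k) = B(k−1)·f(k)/C(k) = -(k**2 + k + 1)/(2*(2*k**2 + 5*k + 5)); s_k = R·t_k = 3*(-3)**k*(k**2 + k + 1).
Δs = (-3)**(k + 1)*(4*k**2 + 10*k + 10), as required.
Evaluate s at k=7 and k=3: -373977 and -1053; difference -372924.

Σ = -372924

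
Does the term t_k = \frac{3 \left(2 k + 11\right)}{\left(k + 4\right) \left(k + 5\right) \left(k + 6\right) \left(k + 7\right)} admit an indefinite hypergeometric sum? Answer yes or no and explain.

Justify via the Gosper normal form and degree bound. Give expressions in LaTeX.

r(k) = (k + 4)*(2*k + 13)/((k + 8)*(2*k + 11)) after simplifying.
Normal form (A,B,C) = (k + 4, k + 8, k + 11/2).
Solve (k + 4)·f(k+1) − (k + 7)·f(k) = k + 11/2.
deg f ≤ 3 (via 1,1,1).
Coefficient equations give f(k) = k*(k + 5)*(k + 10)/48.
R(k) = B(k−1)·f(k)/C(k) = k*(k + 5)*(k + 7)*(k + 10)/(24*(2*k + 11)); s_k = R·t_k = k*(k + 10)/(8*(k**2 + 10*k + 24)).
Check: Δs_k = 3*(2*k + 11)/(k**4 + 22*k**3 + 179*k**2 + 638*k + 840). ✓

Yes. s_k = \frac{k \left(k + 10\right)}{8 \left(k^{2} + 10 k + 24\right)}.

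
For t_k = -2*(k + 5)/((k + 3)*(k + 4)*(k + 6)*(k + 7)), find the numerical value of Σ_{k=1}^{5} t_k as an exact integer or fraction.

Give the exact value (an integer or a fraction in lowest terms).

Step 1: r(k) = (k + 3)*(k + 6)**2/((k + 5)**2*(k + 8)).
So A=k + 3 and B=k + 8, with C=k**2 + 10*k + 25.
Solve (k + 3)·f(k+1) − (k + 7)·f(k) = k**2 + 10*k + 25.
d = 4 from the (1,1,2) case.
Solve for f: f(k) = k*(k + 4)*(k + 5)*(k + 9)/36 (degree 4 ≤ 4).
Then R = B(k−1)f/C = k*(k + 4)*(k + 7)*(k + 9)/(36*(k + 5)), so s_k = R(k)·t_k = k*(-k - 9)/(18*(k**2 + 9*k + 18)).
Verify: 2*(-k - 5)/(k**4 + 20*k**3 + 145*k**2 + 450*k + 504) matches t_k.
Telescoping: Σ = s_(6) − s_(1) = -5/108 − (-5/252) = -5/189.

Σ = -5/189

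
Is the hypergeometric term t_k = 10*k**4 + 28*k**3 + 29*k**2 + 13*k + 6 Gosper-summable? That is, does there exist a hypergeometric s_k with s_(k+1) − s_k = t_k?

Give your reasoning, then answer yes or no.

Yes. s_k = k*(2*k**4 + 2*k**3 - k**2 - k + 4).

Step 1: r(k) = (10*k**4 + 68*k**3 + 173*k**2 + 195*k + 86)/(10*k**4 + 28*k**3 + 29*k**2 + 13*k + 6).
Take A(k)=1, B(k)=1, C(k)=k**4 + 14*k**3/5 + 29*k**2/10 + 13*k/10 + 3/5.
f must satisfy (1)·f(k+1) − (1)·f(k) = k**4 + 14*k**3/5 + 29*k**2/10 + 13*k/10 + 3/5.
Bound: deg f ≤ 5.
Solving with deg f ≤ 5: f(k) = k*(2*k**4 + 2*k**3 - k**2 - k + 4)/10.
So s_k = (B(k−1)f/C)·t_k = (k*(2*k**4 + 2*k**3 - k**2 - k + 4)/(10*k**4 + 28*k**3 + 29*k**2 + 13*k + 6))·t_k = k*(2*k**4 + 2*k**3 - k**2 - k + 4).
Δs = 10*k**4 + 28*k**3 + 29*k**2 + 13*k + 6, as required.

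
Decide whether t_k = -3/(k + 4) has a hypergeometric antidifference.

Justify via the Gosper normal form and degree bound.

Step 1: r(k) = (k + 4)/(k + 5).
So A=k + 4 and B=k + 5, with C=1.
Need (k + 4)·f(k+1) − (k + 4)·f(k) = 1.
Bound: deg f ≤ 0.
Generic f = c0 gives residual -1; -1 = 0 cannot hold, so t_k is not Gosper-summable.

No — the linear system for f has no solution.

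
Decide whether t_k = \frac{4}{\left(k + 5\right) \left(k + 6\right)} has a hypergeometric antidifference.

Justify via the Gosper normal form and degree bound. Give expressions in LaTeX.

Compute t_(k+1)/t_k: get (k + 5)/(k + 7).
Factor: A=k + 5; B=k + 7; C=1.
Solve (k + 5)·f(k+1) − (k + 6)·f(k) = 1.
Degrees (1,1,0) ⇒ d ≤ 1.
Solve for f: f(k) = k/5 (degree 1 ≤ 1).
Certificate R = B(k−1)f/C = k*(k + 6)/5 gives s_k = 4*k/(5*(k + 5)).
Check: Δs_k = 4/(k**2 + 11*k + 30). ✓

Yes. s_k = \frac{4 k}{5 \left(k + 5\right)}.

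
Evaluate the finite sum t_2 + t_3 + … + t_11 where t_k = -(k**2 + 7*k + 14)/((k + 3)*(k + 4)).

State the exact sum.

Σ = -154/15

Ratio r(k) = (k + 3)*(7*k + (k + 1)**2 + 21)/((k + 5)*(k**2 + 7*k + 14)).
So A=k + 3 and B=k + 5, with C=k**2 + 7*k + 14.
Need (k + 3)·f(k+1) − (k + 4)·f(k) = k**2 + 7*k + 14.
Degrees (1,1,2) ⇒ d ≤ 2.
Match coefficients ⇒ f(k) = k*(3*k + 11)/3.
R(k) = B(k−1)·f(k)/C(k) = k*(k + 4)*(3*k + 11)/(3*(k**2 + 7*k + 14)); s_k = R·t_k = k*(-3*k - 11)/(3*(k + 3)).
Check: Δs_k = (-k**2 - 7*k - 14)/(k**2 + 7*k + 12). ✓
Σ_(k=2)^(11) t_k = s_(12) − s_(2) = -188/15 − (-34/15) = -154/15.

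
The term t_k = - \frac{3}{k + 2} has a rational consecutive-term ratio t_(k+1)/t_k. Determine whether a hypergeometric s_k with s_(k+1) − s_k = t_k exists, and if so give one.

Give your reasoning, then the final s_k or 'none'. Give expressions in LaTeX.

none — t_k is not Gosper-summable

The ratio is (k + 2)/(k + 3).
Normal form (A,B,C) = (k + 2, k + 3, 1).
Set up (k + 2)·f(k+1) − (k + 2)·f(k) − (1) = 0.
Bound: deg f ≤ 0.
f = c0 ⇒ A·f(k+1) − B(k−1)·f(k) − C = -1. The system {-1 = 0} is inconsistent; no antidifference.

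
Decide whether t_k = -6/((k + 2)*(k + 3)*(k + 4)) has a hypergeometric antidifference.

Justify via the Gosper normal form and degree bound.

Yes. s_k = k*(-k - 5)/(2*(k + 2)*(k + 3)).

Ratio r(k) = (k + 2)/(k + 5).
A = k + 2, B = k + 5, C = 1.
Key eq: (k + 2)·f(k+1) = (k + 4)·f(k) + (1).
Degrees (1,1,0) ⇒ d ≤ 2.
Coefficient equations give f(k) = k*(k + 5)/12.
Certificate R = B(k−1)f/C = k*(k + 4)*(k + 5)/12 gives s_k = k*(-k - 5)/(2*(k + 2)*(k + 3)).
Δs = -6/(k**3 + 9*k**2 + 26*k + 24), as required.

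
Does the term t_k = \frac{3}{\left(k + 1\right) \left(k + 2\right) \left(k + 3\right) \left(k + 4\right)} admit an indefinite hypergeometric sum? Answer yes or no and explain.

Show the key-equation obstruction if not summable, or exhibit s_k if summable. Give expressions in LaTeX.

Yes. s_k = \frac{k \left(k^{2} + 6 k + 11\right)}{6 \left(k + 1\right) \left(k + 2\right) \left(k + 3\right)}.

Compute t_(k+1)/t_k: get (k + 1)/(k + 5).
So A=k + 1 and B=k + 5, with C=1.
f must satisfy (k + 1)·f(k+1) − (k + 4)·f(k) = 1.
deg f ≤ 3 (via 1,1,0).
Coefficient equations give f(k) = k*(k**2 + 6*k + 11)/18.
Get s_k = R·t_k = k*(k**2 + 6*k + 11)/(6*(k + 1)*(k + 2)*(k + 3)) with R(k) = B(k−1)f(k)/C(k) = k*(k + 4)*(k**2 + 6*k + 11)/18.
s_(k+1) − s_k = 3/(k**4 + 10*k**3 + 35*k**2 + 50*k + 24) = t_k.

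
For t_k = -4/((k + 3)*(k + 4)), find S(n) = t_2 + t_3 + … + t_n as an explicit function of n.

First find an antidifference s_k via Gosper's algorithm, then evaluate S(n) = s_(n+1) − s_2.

S(n) = 4*(1 - n)/(5*(n + 4))

Step 1: r(k) = (k + 3)/(k + 5).
Gosper form: A/B · C(k+1)/C(k) with A=k + 3, B=k + 5, C=1.
f must satisfy (k + 3)·f(k+1) − (k + 4)·f(k) = 1.
d = 1 from the (1,1,0) case.
Coefficient equations give f(k) = k/3.
So s_k = (B(k−1)f/C)·t_k = (k*(k + 4)/3)·t_k = -4*k/(3*k + 9).
Verify: -4/(k**2 + 7*k + 12) matches t_k.
Evaluate: s_(n+1) = 4*(-n - 1)/(3*(n + 4)); subtract s_(2) = -8/15 ⇒ S(n) = 4*(1 - n)/(5*(n + 4)).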